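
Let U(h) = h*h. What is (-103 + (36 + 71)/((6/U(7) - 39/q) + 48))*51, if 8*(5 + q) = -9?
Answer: -4586039/890 ≈ -5152.9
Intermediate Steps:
q = -49/8 (q = -5 + (1/8)*(-9) = -5 - 9/8 = -49/8 ≈ -6.1250)
U(h) = h**2
(-103 + (36 + 71)/((6/U(7) - 39/q) + 48))*51 = (-103 + (36 + 71)/((6/(7**2) - 39/(-49/8)) + 48))*51 = (-103 + 107/((6/49 - 39*(-8/49)) + 48))*51 = (-103 + 107/((6*(1/49) + 312/49) + 48))*51 = (-103 + 107/((6/49 + 312/49) + 48))*51 = (-103 + 107/(318/49 + 48))*51 = (-103 + 107/(2670/49))*51 = (-103 + 107*(49/2670))*51 = (-103 + 5243/2670)*51 = -269767/2670*51 = -4586039/890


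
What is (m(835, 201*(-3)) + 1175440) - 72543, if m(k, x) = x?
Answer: 1102294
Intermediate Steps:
(m(835, 201*(-3)) + 1175440) - 72543 = (201*(-3) + 1175440) - 72543 = (-603 + 1175440) - 72543 = 1174837 - 72543 = 1102294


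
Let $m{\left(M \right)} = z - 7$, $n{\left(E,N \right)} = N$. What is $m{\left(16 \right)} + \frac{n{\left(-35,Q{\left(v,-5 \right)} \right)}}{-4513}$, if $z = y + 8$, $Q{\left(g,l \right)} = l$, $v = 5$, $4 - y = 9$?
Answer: $- \frac{18047}{4513} \approx -3.9989$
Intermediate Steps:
$y = -5$ ($y = 4 - 9 = -5$)
$z = 3$ ($z = -5 + 8 = 3$)
$m{\left(M \right)} = -4$ ($m{\left(M \right)} = 3 - 7 = -4$)
$m{\left(16 \right)} + \frac{n{\left(-35,Q{\left(v,-5 \right)} \right)}}{-4513} = -4 - \frac{5}{-4513} = -4 - - \frac{5}{4513} = -4 + \frac{5}{4513} = - \frac{18047}{4513}$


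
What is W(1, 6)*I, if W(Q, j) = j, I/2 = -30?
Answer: -360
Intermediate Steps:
I = -60 (I = 2*(-30) = -60)
W(1, 6)*I = 6*(-60) = -360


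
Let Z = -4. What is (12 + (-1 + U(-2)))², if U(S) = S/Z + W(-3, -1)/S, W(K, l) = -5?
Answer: 196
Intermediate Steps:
U(S) = -5/S - S/4 (U(S) = S/(-4) - 5/S = S*(-¼) - 5/S = -S/4 - 5/S = -5/S - S/4)
(12 + (-1 + U(-2)))² = (12 + (-1 + (-5/(-2) - ¼*(-2))))² = (12 + (-1 + (-5*(-½) + ½)))² = (12 + (-1 + (5/2 + ½)))² = (12 + (-1 + 3))² = (12 + 2)² = 14² = 196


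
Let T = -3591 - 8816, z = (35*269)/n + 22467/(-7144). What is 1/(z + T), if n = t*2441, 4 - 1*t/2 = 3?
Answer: -17438504/216380730695 ≈ -8.0592e-5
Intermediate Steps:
t = 2 (t = 8 - 2*3 = 8 - 6 = 2)
n = 4882 (n = 2*2441 = 4882)
z = -21211567/17438504 (z = (35*269)/4882 + 22467/(-7144) = 9415*(1/4882) + 22467*(-1/7144) = 9415/4882 - 22467/7144 = -21211567/17438504 ≈ -1.2164)
T = -12407
1/(z + T) = 1/(-21211567/17438504 - 12407) = 1/(-216380730695/17438504) = -17438504/216380730695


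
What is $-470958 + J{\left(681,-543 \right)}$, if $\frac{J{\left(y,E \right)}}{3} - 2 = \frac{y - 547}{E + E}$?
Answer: $- \frac{85242379}{181} \approx -4.7095 \cdot 10^{5}$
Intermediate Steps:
$J{\left(y,E \right)} = 6 + \frac{3 \left(-547 + y\right)}{2 E}$ ($J{\left(y,E \right)} = 6 + 3 \frac{y - 547}{E + E} = 6 + 3 \frac{-547 + y}{2 E} = 6 + \frac{3 \left(-547 + y\right)}{2 E}$)
$-470958 + J{\left(681,-543 \right)} = -470958 + \frac{3 \left(-547 + 681 + 4 \left(-543\right)\right)}{2 \left(-543\right)} = -470958 + \frac{3}{2} \left(- \frac{1}{543}\right) \left(-547 + 681 - 2172\right) = -470958 + \frac{3}{2} \left(- \frac{1}{543}\right) \left(-2038\right) = -470958 + \frac{1019}{181} = - \frac{85242379}{181}$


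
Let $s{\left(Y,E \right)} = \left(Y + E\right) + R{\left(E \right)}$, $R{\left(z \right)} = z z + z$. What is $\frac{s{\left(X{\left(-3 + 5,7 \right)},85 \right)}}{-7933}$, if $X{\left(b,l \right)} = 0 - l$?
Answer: $- \frac{7388}{7933} \approx -0.9313$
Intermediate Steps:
$X{\left(b,l \right)} = - l$
$R{\left(z \right)} = z + z^{2}$ ($R{\left(z \right)} = z^{2} + z = z + z^{2}$)
$s{\left(Y,E \right)} = E + Y + E \left(1 + E\right)$ ($s{\left(Y,E \right)} = \left(Y + E\right) + E \left(1 + E\right) = \left(E + Y\right) + E \left(1 + E\right) = E + Y + E \left(1 + E\right)$)
$\frac{s{\left(X{\left(-3 + 5,7 \right)},85 \right)}}{-7933} = \frac{85 - 7 + 85 \left(1 + 85\right)}{-7933} = \left(85 - 7 + 85 \cdot 86\right) \left(- \frac{1}{7933}\right) = \left(85 - 7 + 7310\right) \left(- \frac{1}{7933}\right) = 7388 \left(- \frac{1}{7933}\right) = - \frac{7388}{7933}$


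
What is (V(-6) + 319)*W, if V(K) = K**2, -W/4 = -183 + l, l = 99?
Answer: 119280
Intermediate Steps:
W = 336 (W = -4*(-183 + 99) = -4*(-84) = 336)
(V(-6) + 319)*W = ((-6)**2 + 319)*336 = (36 + 319)*336 = 355*336 = 119280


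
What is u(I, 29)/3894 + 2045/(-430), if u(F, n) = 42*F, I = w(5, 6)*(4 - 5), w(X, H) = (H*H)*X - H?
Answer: -370189/55814 ≈ -6.6325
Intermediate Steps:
w(X, H) = -H + X*H² (w(X, H) = H²*X - H = X*H² - H = -H + X*H²)
I = -174 (I = (6*(-1 + 6*5))*(4 - 5) = (6*(-1 + 30))*(-1) = (6*29)*(-1) = 174*(-1) = -174)
u(I, 29)/3894 + 2045/(-430) = (42*(-174))/3894 + 2045/(-430) = -7308*1/3894 + 2045*(-1/430) = -1218/649 - 409/86 = -370189/55814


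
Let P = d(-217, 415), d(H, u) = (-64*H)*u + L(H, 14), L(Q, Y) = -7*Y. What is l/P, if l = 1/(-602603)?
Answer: -1/3473055387466 ≈ -2.8793e-13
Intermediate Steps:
l = -1/602603 ≈ -1.6595e-6
d(H, u) = -98 - 64*H*u (d(H, u) = (-64*H)*u - 7*14 = -64*H*u - 98 = -98 - 64*H*u)
P = 5763422 (P = -98 - 64*(-217)*415 = -98 + 5763520 = 5763422)
l/P = -1/602603/5763422 = -1/602603*1/5763422 = -1/3473055387466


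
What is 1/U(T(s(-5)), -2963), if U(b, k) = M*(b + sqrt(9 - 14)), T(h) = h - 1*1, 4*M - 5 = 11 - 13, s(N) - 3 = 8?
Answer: 8/63 - 4*I*sqrt(5)/315 ≈ 0.12698 - 0.028395*I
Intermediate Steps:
s(N) = 11 (s(N) = 3 + 8 = 11)
M = 3/4 (M = 5/4 + (11 - 13)/4 = 5/4 + (1/4)*(-2) = 5/4 - 1/2 = 3/4 ≈ 0.75000)
T(h) = -1 + h (T(h) = h - 1 = -1 + h)
U(b, k) = 3*b/4 + 3*I*sqrt(5)/4 (U(b, k) = 3*(b + sqrt(9 - 14))/4 = 3*(b + sqrt(-5))/4 = 3*(b + I*sqrt(5))/4 = 3*b/4 + 3*I*sqrt(5)/4)
1/U(T(s(-5)), -2963) = 1/(3*(-1 + 11)/4 + 3*I*sqrt(5)/4) = 1/((3/4)*10 + 3*I*sqrt(5)/4) = 1/(15/2 + 3*I*sqrt(5)/4)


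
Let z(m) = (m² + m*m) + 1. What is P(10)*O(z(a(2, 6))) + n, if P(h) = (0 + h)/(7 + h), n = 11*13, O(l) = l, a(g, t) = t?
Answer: 3161/17 ≈ 185.94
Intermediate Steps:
z(m) = 1 + 2*m² (z(m) = (m² + m²) + 1 = 2*m² + 1 = 1 + 2*m²)
n = 143
P(h) = h/(7 + h)
P(10)*O(z(a(2, 6))) + n = (10/(7 + 10))*(1 + 2*6²) + 143 = (10/17)*(1 + 2*36) + 143 = (10*(1/17))*(1 + 72) + 143 = (10/17)*73 + 143 = 730/17 + 143 = 3161/17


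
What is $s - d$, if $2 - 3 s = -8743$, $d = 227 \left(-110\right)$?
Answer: $27885$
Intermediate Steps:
$d = -24970$
$s = 2915$ ($s = \frac{2}{3} - - \frac{8743}{3} = \frac{2}{3} + \frac{8743}{3} = 2915$)
$s - d = 2915 - -24970 = 2915 + 24970 = 27885$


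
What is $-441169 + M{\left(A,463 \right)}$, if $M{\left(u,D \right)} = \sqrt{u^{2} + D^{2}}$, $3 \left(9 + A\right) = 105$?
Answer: $-441169 + \sqrt{215045} \approx -4.4071 \cdot 10^{5}$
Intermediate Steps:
$A = 26$ ($A = -9 + \frac{1}{3} \cdot 105 = -9 + 35 = 26$)
$M{\left(u,D \right)} = \sqrt{D^{2} + u^{2}}$
$-441169 + M{\left(A,463 \right)} = -441169 + \sqrt{463^{2} + 26^{2}} = -441169 + \sqrt{214369 + 676} = -441169 + \sqrt{215045}$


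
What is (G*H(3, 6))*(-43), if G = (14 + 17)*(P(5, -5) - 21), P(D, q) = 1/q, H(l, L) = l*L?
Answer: 2543364/5 ≈ 5.0867e+5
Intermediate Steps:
H(l, L) = L*l
G = -3286/5 (G = (14 + 17)*(1/(-5) - 21) = 31*(-⅕ - 21) = 31*(-106/5) = -3286/5 ≈ -657.20)
(G*H(3, 6))*(-43) = -19716*3/5*(-43) = -3286/5*18*(-43) = -59148/5*(-43) = 2543364/5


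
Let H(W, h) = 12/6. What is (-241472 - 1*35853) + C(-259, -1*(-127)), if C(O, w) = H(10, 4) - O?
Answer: -277064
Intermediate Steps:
H(W, h) = 2 (H(W, h) = 12*(1/6) = 2)
C(O, w) = 2 - O
(-241472 - 1*35853) + C(-259, -1*(-127)) = (-241472 - 1*35853) + (2 - 1*(-259)) = (-241472 - 35853) + (2 + 259) = -277325 + 261 = -277064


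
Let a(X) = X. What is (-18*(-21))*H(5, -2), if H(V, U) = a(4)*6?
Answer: 9072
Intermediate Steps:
H(V, U) = 24 (H(V, U) = 4*6 = 24)
(-18*(-21))*H(5, -2) = -18*(-21)*24 = 378*24 = 9072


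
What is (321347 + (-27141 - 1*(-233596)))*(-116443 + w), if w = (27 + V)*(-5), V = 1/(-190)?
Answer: -1169071665663/19 ≈ -6.1530e+10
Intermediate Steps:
V = -1/190 ≈ -0.0052632
w = -5129/38 (w = (27 - 1/190)*(-5) = (5129/190)*(-5) = -5129/38 ≈ -134.97)
(321347 + (-27141 - 1*(-233596)))*(-116443 + w) = (321347 + (-27141 - 1*(-233596)))*(-116443 - 5129/38) = (321347 + (-27141 + 233596))*(-4429963/38) = (321347 + 206455)*(-4429963/38) = 527802*(-4429963/38) = -1169071665663/19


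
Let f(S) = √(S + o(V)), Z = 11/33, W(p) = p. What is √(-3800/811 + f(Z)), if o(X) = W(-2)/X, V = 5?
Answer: √(-693405000 + 9865815*I*√15)/12165 ≈ 0.059618 + 2.1654*I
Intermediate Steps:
Z = ⅓ (Z = 11*(1/33) = ⅓ ≈ 0.33333)
o(X) = -2/X
f(S) = √(-⅖ + S) (f(S) = √(S - 2/5) = √(S - 2*⅕) = √(S - ⅖) = √(-⅖ + S))
√(-3800/811 + f(Z)) = √(-3800/811 + √(-10 + 25*(⅓))/5) = √(-3800*1/811 + √(-10 + 25/3)/5) = √(-3800/811 + √(-5/3)/5) = √(-3800/811 + (I*√15/3)/5) = √(-3800/811 + I*√15/15)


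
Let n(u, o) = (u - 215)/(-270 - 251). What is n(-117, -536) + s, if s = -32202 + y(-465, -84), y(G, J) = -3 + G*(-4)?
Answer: -15809413/521 ≈ -30344.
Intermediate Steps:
n(u, o) = 215/521 - u/521 (n(u, o) = (-215 + u)/(-521) = (-215 + u)*(-1/521) = 215/521 - u/521)
y(G, J) = -3 - 4*G
s = -30345 (s = -32202 + (-3 - 4*(-465)) = -32202 + (-3 + 1860) = -32202 + 1857 = -30345)
n(-117, -536) + s = (215/521 - 1/521*(-117)) - 30345 = (215/521 + 117/521) - 30345 = 332/521 - 30345 = -15809413/521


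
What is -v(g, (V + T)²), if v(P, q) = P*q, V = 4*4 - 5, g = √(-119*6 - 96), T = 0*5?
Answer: -1089*I*√10 ≈ -3443.7*I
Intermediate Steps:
T = 0
g = 9*I*√10 (g = √(-714 - 96) = √(-810) = 9*I*√10 ≈ 28.461*I)
V = 11 (V = 16 - 5 = 11)
-v(g, (V + T)²) = -9*I*√10*(11 + 0)² = -9*I*√10*11² = -9*I*√10*121 = -1089*I*√10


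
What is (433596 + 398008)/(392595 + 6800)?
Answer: 831604/399395 ≈ 2.0822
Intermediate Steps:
(433596 + 398008)/(392595 + 6800) = 831604/399395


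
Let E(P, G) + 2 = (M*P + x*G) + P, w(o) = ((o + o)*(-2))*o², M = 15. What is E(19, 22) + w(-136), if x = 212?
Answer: 10066790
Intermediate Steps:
w(o) = -4*o³ (w(o) = ((2*o)*(-2))*o² = (-4*o)*o² = -4*o³)
E(P, G) = -2 + 16*P + 212*G (E(P, G) = -2 + ((15*P + 212*G) + P) = -2 + (16*P + 212*G) = -2 + 16*P + 212*G)
E(19, 22) + w(-136) = (-2 + 16*19 + 212*22) - 4*(-136)³ = (-2 + 304 + 4664) - 4*(-2515456) = 4966 + 10061824 = 10066790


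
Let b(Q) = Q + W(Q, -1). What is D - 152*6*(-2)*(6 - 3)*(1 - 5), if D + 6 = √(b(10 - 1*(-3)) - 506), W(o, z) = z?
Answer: -21894 + I*√494 ≈ -21894.0 + 22.226*I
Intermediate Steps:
b(Q) = -1 + Q (b(Q) = Q - 1 = -1 + Q)
D = -6 + I*√494 (D = -6 + √((-1 + (10 - 1*(-3))) - 506) = -6 + √((-1 + (10 + 3)) - 506) = -6 + √((-1 + 13) - 506) = -6 + √(12 - 506) = -6 + √(-494) = -6 + I*√494 ≈ -6.0 + 22.226*I)
D - 152*6*(-2)*(6 - 3)*(1 - 5) = (-6 + I*√494) - 152*6*(-2)*(6 - 3)*(1 - 5) = (-6 + I*√494) - (-1824)*3*(-4) = (-6 + I*√494) - (-1824)*(-12) = (-6 + I*√494) - 152*144 = (-6 + I*√494) - 21888 = -21894 + I*√494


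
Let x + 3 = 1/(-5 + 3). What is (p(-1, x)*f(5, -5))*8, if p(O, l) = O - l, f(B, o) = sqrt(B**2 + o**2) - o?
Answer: 100 + 100*sqrt(2) ≈ 241.42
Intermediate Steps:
x = -7/2 (x = -3 + 1/(-5 + 3) = -3 + 1/(-2) = -3 - 1/2 = -7/2 ≈ -3.5000)
(p(-1, x)*f(5, -5))*8 = ((-1 - 1*(-7/2))*(sqrt(5**2 + (-5)**2) - 1*(-5)))*8 = ((-1 + 7/2)*(sqrt(25 + 25) + 5))*8 = (5*(sqrt(50) + 5)/2)*8 = (5*(5*sqrt(2) + 5)/2)*8 = (5*(5 + 5*sqrt(2))/2)*8 = (25/2 + 25*sqrt(2)/2)*8 = 100 + 100*sqrt(2)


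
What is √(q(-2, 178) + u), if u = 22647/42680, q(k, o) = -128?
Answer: I*√58048993310/21340 ≈ 11.29*I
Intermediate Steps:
u = 22647/42680 (u = 22647*(1/42680) = 22647/42680 ≈ 0.53062)
√(q(-2, 178) + u) = √(-128 + 22647/42680) = √(-5440393/42680) = I*√58048993310/21340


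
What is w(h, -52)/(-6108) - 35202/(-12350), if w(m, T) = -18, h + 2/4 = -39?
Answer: 17936343/6286150 ≈ 2.8533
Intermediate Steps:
h = -79/2 (h = -1/2 - 39 = -79/2 ≈ -39.500)
w(h, -52)/(-6108) - 35202/(-12350) = -18/(-6108) - 35202/(-12350) = -18*(-1/6108) - 35202*(-1/12350) = 3/1018 + 17601/6175 = 17936343/6286150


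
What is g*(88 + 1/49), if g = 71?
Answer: 306223/49 ≈ 6249.4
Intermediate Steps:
g*(88 + 1/49) = 71*(88 + 1/49) = 71*(4313/49) = 306223/49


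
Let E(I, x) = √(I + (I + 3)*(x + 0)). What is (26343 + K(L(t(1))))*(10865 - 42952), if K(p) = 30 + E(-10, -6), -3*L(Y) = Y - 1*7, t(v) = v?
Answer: -846230451 - 128348*√2 ≈ -8.4641e+8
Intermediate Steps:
L(Y) = 7/3 - Y/3 (L(Y) = -(Y - 1*7)/3 = -(Y - 7)/3 = -(-7 + Y)/3 = 7/3 - Y/3)
E(I, x) = √(I + x*(3 + I)) (E(I, x) = √(I + (3 + I)*x) = √(I + x*(3 + I)))
K(p) = 30 + 4*√2 (K(p) = 30 + √(-10 + 3*(-6) - 10*(-6)) = 30 + √(-10 - 18 + 60) = 30 + √32 = 30 + 4*√2)
(26343 + K(L(t(1))))*(10865 - 42952) = (26343 + (30 + 4*√2))*(10865 - 42952) = (26373 + 4*√2)*(-32087) = -846230451 - 128348*√2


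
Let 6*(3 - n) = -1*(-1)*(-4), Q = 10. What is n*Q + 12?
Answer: 146/3 ≈ 48.667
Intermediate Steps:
n = 11/3 (n = 3 - (-1*(-1))*(-4)/6 = 3 - (-4)/6 = 3 - ⅙*(-4) = 3 + ⅔ = 11/3 ≈ 3.6667)
n*Q + 12 = (11/3)*10 + 12 = 110/3 + 12 = 146/3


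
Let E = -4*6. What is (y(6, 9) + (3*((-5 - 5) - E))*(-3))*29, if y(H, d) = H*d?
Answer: -2088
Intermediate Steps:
E = -24
(y(6, 9) + (3*((-5 - 5) - E))*(-3))*29 = (6*9 + (3*((-5 - 5) - 1*(-24)))*(-3))*29 = (54 + (3*(-10 + 24))*(-3))*29 = (54 + (3*14)*(-3))*29 = (54 + 42*(-3))*29 = (54 - 126)*29 = -72*29 = -2088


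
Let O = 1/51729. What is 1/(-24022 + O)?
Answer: -51729/1242634037 ≈ -4.1628e-5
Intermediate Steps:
O = 1/51729 ≈ 1.9332e-5
1/(-24022 + O) = 1/(-24022 + 1/51729) = 1/(-1242634037/51729) = -51729/1242634037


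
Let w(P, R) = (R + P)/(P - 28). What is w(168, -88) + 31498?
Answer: 220490/7 ≈ 31499.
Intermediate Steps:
w(P, R) = (P + R)/(-28 + P)
w(168, -88) + 31498 = (168 - 88)/(-28 + 168) + 31498 = 80/140 + 31498 = (1/140)*80 + 31498 = 4/7 + 31498 = 220490/7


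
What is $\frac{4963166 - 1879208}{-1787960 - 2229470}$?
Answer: $- \frac{1541979}{2008715} \approx -0.76764$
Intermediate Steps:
$\frac{4963166 - 1879208}{-1787960 - 2229470} = \frac{3083958}{-4017430} = 3083958 \left(- \frac{1}{4017430}\right) = - \frac{1541979}{2008715}$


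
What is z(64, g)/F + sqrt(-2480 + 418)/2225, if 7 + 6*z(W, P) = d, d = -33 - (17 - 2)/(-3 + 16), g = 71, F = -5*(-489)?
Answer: -107/38142 + I*sqrt(2062)/2225 ≈ -0.0028053 + 0.020409*I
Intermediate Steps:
F = 2445
d = -444/13 (d = -33 - 15/13 = -444/13 ≈ -34.154)
z(W, P) = -535/78 (z(W, P) = -7/6 + (1/6)*(-444/13) = -7/6 - 74/13 = -535/78)
z(64, g)/F + sqrt(-2480 + 418)/2225 = -535/78/2445 + sqrt(-2480 + 418)/2225 = -535/78*1/2445 + sqrt(-2062)*(1/2225) = -107/38142 + (I*sqrt(2062))*(1/2225) = -107/38142 + I*sqrt(2062)/2225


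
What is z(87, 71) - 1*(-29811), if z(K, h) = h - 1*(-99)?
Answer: 29981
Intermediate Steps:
z(K, h) = 99 + h (z(K, h) = h + 99 = 99 + h)
z(87, 71) - 1*(-29811) = (99 + 71) - 1*(-29811) = 170 + 29811 = 29981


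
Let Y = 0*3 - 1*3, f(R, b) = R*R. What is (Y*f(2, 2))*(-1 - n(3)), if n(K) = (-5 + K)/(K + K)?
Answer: 8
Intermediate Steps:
f(R, b) = R²
Y = -3 (Y = 0 - 3 = -3)
n(K) = (-5 + K)/(2*K) (n(K) = (-5 + K)/((2*K)) = (-5 + K)*(1/(2*K)) = (-5 + K)/(2*K))
(Y*f(2, 2))*(-1 - n(3)) = (-3*2²)*(-1 - (-5 + 3)/(2*3)) = (-3*4)*(-1 - (-2)/(2*3)) = -12*(-1 - 1*(-⅓)) = -12*(-1 + ⅓) = -12*(-⅔) = 8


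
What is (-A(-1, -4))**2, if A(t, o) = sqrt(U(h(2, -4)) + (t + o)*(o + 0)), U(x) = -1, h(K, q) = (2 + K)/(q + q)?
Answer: 19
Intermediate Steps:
h(K, q) = (2 + K)/(2*q) (h(K, q) = (2 + K)/((2*q)) = (2 + K)*(1/(2*q)) = (2 + K)/(2*q))
A(t, o) = sqrt(-1 + o*(o + t)) (A(t, o) = sqrt(-1 + (t + o)*(o + 0)) = sqrt(-1 + (o + t)*o) = sqrt(-1 + o*(o + t)))
(-A(-1, -4))**2 = (-sqrt(-1 + (-4)**2 - 4*(-1)))**2 = (-sqrt(-1 + 16 + 4))**2 = (-sqrt(19))**2 = 19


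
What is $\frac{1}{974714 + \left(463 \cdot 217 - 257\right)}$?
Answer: $\frac{1}{1074928} \approx 9.3029 \cdot 10^{-7}$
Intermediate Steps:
$\frac{1}{974714 + \left(463 \cdot 217 - 257\right)} = \frac{1}{974714 + \left(100471 - 257\right)} = \frac{1}{974714 + 100214} = \frac{1}{1074928}$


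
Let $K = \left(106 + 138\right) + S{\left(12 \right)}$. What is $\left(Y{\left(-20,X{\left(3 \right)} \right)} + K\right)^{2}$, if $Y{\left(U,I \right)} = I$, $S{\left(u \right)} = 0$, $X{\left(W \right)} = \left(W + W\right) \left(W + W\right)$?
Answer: $78400$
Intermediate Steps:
$X{\left(W \right)} = 4 W^{2}$ ($X{\left(W \right)} = 2 W 2 W = 4 W^{2}$)
$K = 244$ ($K = \left(106 + 138\right) + 0 = 244 + 0 = 244$)
$\left(Y{\left(-20,X{\left(3 \right)} \right)} + K\right)^{2} = \left(4 \cdot 3^{2} + 244\right)^{2} = \left(4 \cdot 9 + 244\right)^{2} = \left(36 + 244\right)^{2} = 280^{2} = 78400$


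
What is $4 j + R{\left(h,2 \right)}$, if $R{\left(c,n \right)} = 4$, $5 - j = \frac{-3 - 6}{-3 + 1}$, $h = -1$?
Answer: $6$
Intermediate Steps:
$j = \frac{1}{2}$ ($j = 5 - \frac{-3 - 6}{-3 + 1} = 5 - - \frac{9}{-2} = 5 - \left(-9\right) \left(- \frac{1}{2}\right) = 5 - \frac{9}{2} = \frac{1}{2} \approx 0.5$)
$4 j + R{\left(h,2 \right)} = 4 \cdot \frac{1}{2} + 4 = 2 + 4 = 6$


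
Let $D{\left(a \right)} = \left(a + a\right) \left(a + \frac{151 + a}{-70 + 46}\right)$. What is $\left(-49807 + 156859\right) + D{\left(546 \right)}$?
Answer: $\frac{1343141}{2} \approx 6.7157 \cdot 10^{5}$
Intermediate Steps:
$D{\left(a \right)} = 2 a \left(- \frac{151}{24} + \frac{23 a}{24}\right)$ ($D{\left(a \right)} = 2 a \left(a + \frac{151 + a}{-24}\right) = 2 a \left(a + \left(151 + a\right) \left(- \frac{1}{24}\right)\right) = 2 a \left(a - \left(\frac{151}{24} + \frac{a}{24}\right)\right) = 2 a \left(- \frac{151}{24} + \frac{23 a}{24}\right)$)
$\left(-49807 + 156859\right) + D{\left(546 \right)} = \left(-49807 + 156859\right) + \frac{1}{12} \cdot 546 \left(-151 + 23 \cdot 546\right) = 107052 + \frac{1}{12} \cdot 546 \left(-151 + 12558\right) = 107052 + \frac{1}{12} \cdot 546 \cdot 12407 = 107052 + \frac{1129037}{2} = \frac{1343141}{2}$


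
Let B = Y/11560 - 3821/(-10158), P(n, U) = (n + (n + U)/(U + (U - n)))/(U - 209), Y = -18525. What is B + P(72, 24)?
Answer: -3462614579/2172389880 ≈ -1.5939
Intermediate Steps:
P(n, U) = (n + (U + n)/(-n + 2*U))/(-209 + U)
B = -14400619/11742648 (B = -18525/11560 - 3821/(-10158) = -18525*1/11560 - 3821*(-1/10158) = -3705/2312 + 3821/10158 = -14400619/11742648 ≈ -1.2264)
B + P(72, 24) = -14400619/11742648 + (24 + 72 - 1*72² + 2*24*72)/(-418*24 + 2*24² + 209*72 - 1*24*72) = -14400619/11742648 + (24 + 72 - 1*5184 + 3456)/(-10032 + 2*576 + 15048 - 1728) = -14400619/11742648 + (24 + 72 - 5184 + 3456)/(-10032 + 1152 + 15048 - 1728) = -14400619/11742648 - 1632/4440 = -14400619/11742648 + (1/4440)*(-1632) = -14400619/11742648 - 68/185 = -3462614579/2172389880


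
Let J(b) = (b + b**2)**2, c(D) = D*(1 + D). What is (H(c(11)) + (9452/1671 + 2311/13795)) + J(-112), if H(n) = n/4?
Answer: 3562708309581386/23051445 ≈ 1.5455e+8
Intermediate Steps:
H(n) = n/4 (H(n) = n*(1/4) = n/4)
(H(c(11)) + (9452/1671 + 2311/13795)) + J(-112) = ((11*(1 + 11))/4 + (9452/1671 + 2311/13795)) + (-112)**2*(1 - 112)**2 = ((11*12)/4 + (9452*(1/1671) + 2311*(1/13795))) + 12544*(-111)**2 = ((1/4)*132 + (9452/1671 + 2311/13795)) + 12544*12321 = (33 + 134252021/23051445) + 154554624 = 894949706/23051445 + 154554624 = 3562708309581386/23051445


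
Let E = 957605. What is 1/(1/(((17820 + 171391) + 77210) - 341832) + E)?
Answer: 75411/72213950654 ≈ 1.0443e-6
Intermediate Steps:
1/(1/(((17820 + 171391) + 77210) - 341832) + E) = 1/(1/(((17820 + 171391) + 77210) - 341832) + 957605) = 1/(1/((189211 + 77210) - 341832) + 957605) = 1/(1/(266421 - 341832) + 957605) = 1/(1/(-75411) + 957605) = 1/(-1/75411 + 957605) = 1/(72213950654/75411) = 75411/72213950654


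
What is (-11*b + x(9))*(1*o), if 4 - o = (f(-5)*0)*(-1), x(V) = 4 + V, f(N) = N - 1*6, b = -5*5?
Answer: 1152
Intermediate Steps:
b = -25
f(N) = -6 + N (f(N) = N - 6 = -6 + N)
o = 4 (o = 4 - (-6 - 5)*0*(-1) = 4 - (-11*0)*(-1) = 4 - 0*(-1) = 4 - 1*0 = 4 + 0 = 4)
(-11*b + x(9))*(1*o) = (-11*(-25) + (4 + 9))*(1*4) = (275 + 13)*4 = 288*4 = 1152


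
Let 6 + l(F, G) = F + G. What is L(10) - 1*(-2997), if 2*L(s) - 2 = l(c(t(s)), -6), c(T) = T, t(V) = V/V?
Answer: 5985/2 ≈ 2992.5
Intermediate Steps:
t(V) = 1
l(F, G) = -6 + F + G (l(F, G) = -6 + (F + G) = -6 + F + G)
L(s) = -9/2 (L(s) = 1 + (-6 + 1 - 6)/2 = 1 + (½)*(-11) = 1 - 11/2 = -9/2)
L(10) - 1*(-2997) = -9/2 - 1*(-2997) = -9/2 + 2997 = 5985/2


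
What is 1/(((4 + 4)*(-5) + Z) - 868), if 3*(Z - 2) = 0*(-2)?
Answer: -1/906 ≈ -0.0011038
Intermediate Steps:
Z = 2 (Z = 2 + (0*(-2))/3 = 2 + (1/3)*0 = 2 + 0 = 2)
1/(((4 + 4)*(-5) + Z) - 868) = 1/(((4 + 4)*(-5) + 2) - 868) = 1/((8*(-5) + 2) - 868) = 1/((-40 + 2) - 868) = 1/(-38 - 868) = 1/(-906) = -1/906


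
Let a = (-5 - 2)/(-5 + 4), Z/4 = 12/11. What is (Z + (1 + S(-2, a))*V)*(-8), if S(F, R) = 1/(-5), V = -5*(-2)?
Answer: -1088/11 ≈ -98.909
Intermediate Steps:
Z = 48/11 (Z = 4*(12/11) = 48/11 ≈ 4.3636)
a = 7 (a = -7/(-1) = -7*(-1) = 7)
V = 10
S(F, R) = -1/5
(Z + (1 + S(-2, a))*V)*(-8) = (48/11 + (1 - 1/5)*10)*(-8) = (48/11 + (4/5)*10)*(-8) = (48/11 + 8)*(-8) = (136/11)*(-8) = -1088/11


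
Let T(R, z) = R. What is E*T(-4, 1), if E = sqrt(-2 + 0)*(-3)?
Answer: 12*I*sqrt(2) ≈ 16.971*I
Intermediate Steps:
E = -3*I*sqrt(2) (E = sqrt(-2)*(-3) = (I*sqrt(2))*(-3) = -3*I*sqrt(2) ≈ -4.2426*I)
E*T(-4, 1) = -3*I*sqrt(2)*(-4) = 12*I*sqrt(2)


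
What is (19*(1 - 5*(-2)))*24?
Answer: 5016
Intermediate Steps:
(19*(1 - 5*(-2)))*24 = (19*(1 + 10))*24 = (19*11)*24 = 209*24 = 5016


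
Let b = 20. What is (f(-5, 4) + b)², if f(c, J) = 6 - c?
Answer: 961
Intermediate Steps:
(f(-5, 4) + b)² = ((6 - 1*(-5)) + 20)² = ((6 + 5) + 20)² = (11 + 20)² = 31² = 961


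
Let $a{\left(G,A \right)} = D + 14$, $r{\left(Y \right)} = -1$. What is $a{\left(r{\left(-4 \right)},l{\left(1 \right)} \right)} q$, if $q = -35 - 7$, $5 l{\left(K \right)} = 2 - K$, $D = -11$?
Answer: $-126$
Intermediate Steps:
$l{\left(K \right)} = \frac{2}{5} - \frac{K}{5}$ ($l{\left(K \right)} = \frac{2 - K}{5} = \frac{2}{5} - \frac{K}{5}$)
$q = -42$ ($q = -35 - 7 = -42$)
$a{\left(G,A \right)} = 3$ ($a{\left(G,A \right)} = -11 + 14 = 3$)
$a{\left(r{\left(-4 \right)},l{\left(1 \right)} \right)} q = 3 \left(-42\right) = -126$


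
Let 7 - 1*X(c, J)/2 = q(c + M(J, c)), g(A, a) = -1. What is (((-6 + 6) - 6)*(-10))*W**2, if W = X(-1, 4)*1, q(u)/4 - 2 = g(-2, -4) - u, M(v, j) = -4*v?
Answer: 1014000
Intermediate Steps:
q(u) = 4 - 4*u (q(u) = 8 + 4*(-1 - u) = 8 + (-4 - 4*u) = 4 - 4*u)
X(c, J) = 6 - 32*J + 8*c (X(c, J) = 14 - 2*(4 - 4*(c - 4*J)) = 14 - 2*(4 + (-4*c + 16*J)) = 14 - 2*(4 - 4*c + 16*J) = 14 + (-8 - 32*J + 8*c) = 6 - 32*J + 8*c)
W = -130 (W = (6 - 32*4 + 8*(-1))*1 = (6 - 128 - 8)*1 = -130*1 = -130)
(((-6 + 6) - 6)*(-10))*W**2 = (((-6 + 6) - 6)*(-10))*(-130)**2 = ((0 - 6)*(-10))*16900 = -6*(-10)*16900 = 60*16900 = 1014000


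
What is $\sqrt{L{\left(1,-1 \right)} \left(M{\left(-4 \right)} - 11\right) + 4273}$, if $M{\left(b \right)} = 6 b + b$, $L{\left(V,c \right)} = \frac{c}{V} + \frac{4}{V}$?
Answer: $2 \sqrt{1039} \approx 64.467$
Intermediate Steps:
$L{\left(V,c \right)} = \frac{4}{V} + \frac{c}{V}$
$M{\left(b \right)} = 7 b$
$\sqrt{L{\left(1,-1 \right)} \left(M{\left(-4 \right)} - 11\right) + 4273} = \sqrt{\frac{4 - 1}{1} \left(7 \left(-4\right) - 11\right) + 4273} = \sqrt{1 \cdot 3 \left(-28 - 11\right) + 4273} = \sqrt{3 \left(-39\right) + 4273} = \sqrt{-117 + 4273} = \sqrt{4156} = 2 \sqrt{1039}$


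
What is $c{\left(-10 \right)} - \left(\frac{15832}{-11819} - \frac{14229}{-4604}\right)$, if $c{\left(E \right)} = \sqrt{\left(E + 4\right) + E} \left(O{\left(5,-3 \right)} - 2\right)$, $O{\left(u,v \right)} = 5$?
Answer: $- \frac{95282023}{54414676} + 12 i \approx -1.751 + 12.0 i$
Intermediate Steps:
$c{\left(E \right)} = 3 \sqrt{4 + 2 E}$ ($c{\left(E \right)} = \sqrt{\left(E + 4\right) + E} \left(5 - 2\right) = \sqrt{\left(4 + E\right) + E} 3 = \sqrt{4 + 2 E} 3 = 3 \sqrt{4 + 2 E}$)
$c{\left(-10 \right)} - \left(\frac{15832}{-11819} - \frac{14229}{-4604}\right) = 3 \sqrt{4 + 2 \left(-10\right)} - \left(\frac{15832}{-11819} - \frac{14229}{-4604}\right) = 3 \sqrt{4 - 20} - \left(15832 \left(- \frac{1}{11819}\right) - - \frac{14229}{4604}\right) = 3 \sqrt{-16} - \left(- \frac{15832}{11819} + \frac{14229}{4604}\right) = 3 \cdot 4 i - \frac{95282023}{54414676} = 12 i - \frac{95282023}{54414676} = - \frac{95282023}{54414676} + 12 i$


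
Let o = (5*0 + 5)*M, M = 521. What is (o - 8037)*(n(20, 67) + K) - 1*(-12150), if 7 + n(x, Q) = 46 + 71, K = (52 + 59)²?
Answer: -67513042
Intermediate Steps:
K = 12321 (K = 111² = 12321)
o = 2605 (o = (5*0 + 5)*521 = (0 + 5)*521 = 5*521 = 2605)
n(x, Q) = 110 (n(x, Q) = -7 + (46 + 71) = -7 + 117 = 110)
(o - 8037)*(n(20, 67) + K) - 1*(-12150) = (2605 - 8037)*(110 + 12321) - 1*(-12150) = -5432*12431 + 12150 = -67525192 + 12150 = -67513042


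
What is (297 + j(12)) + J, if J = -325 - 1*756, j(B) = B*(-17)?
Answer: -988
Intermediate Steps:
j(B) = -17*B
J = -1081 (J = -325 - 756 = -1081)
(297 + j(12)) + J = (297 - 17*12) - 1081 = (297 - 204) - 1081 = 93 - 1081 = -988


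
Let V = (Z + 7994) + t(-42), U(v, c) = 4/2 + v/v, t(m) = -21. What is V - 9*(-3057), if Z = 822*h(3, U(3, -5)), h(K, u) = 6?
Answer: 40418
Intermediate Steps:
U(v, c) = 3 (U(v, c) = 4*(½) + 1 = 2 + 1 = 3)
Z = 4932 (Z = 822*6 = 4932)
V = 12905 (V = (4932 + 7994) - 21 = 12926 - 21 = 12905)
V - 9*(-3057) = 12905 - 9*(-3057) = 12905 + 27513 = 40418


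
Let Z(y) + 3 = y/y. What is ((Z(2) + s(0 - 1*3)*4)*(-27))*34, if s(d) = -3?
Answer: 12852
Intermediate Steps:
Z(y) = -2 (Z(y) = -3 + y/y = -3 + 1 = -2)
((Z(2) + s(0 - 1*3)*4)*(-27))*34 = ((-2 - 3*4)*(-27))*34 = ((-2 - 12)*(-27))*34 = -14*(-27)*34 = 378*34 = 12852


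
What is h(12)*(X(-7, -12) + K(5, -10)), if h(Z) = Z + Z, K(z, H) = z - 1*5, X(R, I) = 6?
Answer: 144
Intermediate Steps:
K(z, H) = -5 + z (K(z, H) = z - 5 = -5 + z)
h(Z) = 2*Z
h(12)*(X(-7, -12) + K(5, -10)) = (2*12)*(6 + (-5 + 5)) = 24*(6 + 0) = 24*6 = 144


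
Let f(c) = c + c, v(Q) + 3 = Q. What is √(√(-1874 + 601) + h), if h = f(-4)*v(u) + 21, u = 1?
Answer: √(37 + I*√1273) ≈ 6.6483 + 2.6833*I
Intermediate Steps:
v(Q) = -3 + Q
f(c) = 2*c
h = 37 (h = (2*(-4))*(-3 + 1) + 21 = -8*(-2) + 21 = 16 + 21 = 37)
√(√(-1874 + 601) + h) = √(√(-1874 + 601) + 37) = √(√(-1273) + 37) = √(I*√1273 + 37) = √(37 + I*√1273)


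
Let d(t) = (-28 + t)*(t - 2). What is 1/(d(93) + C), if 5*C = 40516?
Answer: 5/70091 ≈ 7.1336e-5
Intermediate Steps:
C = 40516/5 (C = (⅕)*40516 = 40516/5 ≈ 8103.2)
d(t) = (-28 + t)*(-2 + t)
1/(d(93) + C) = 1/((56 + 93² - 30*93) + 40516/5) = 1/((56 + 8649 - 2790) + 40516/5) = 1/(5915 + 40516/5) = 1/(70091/5) = 5/70091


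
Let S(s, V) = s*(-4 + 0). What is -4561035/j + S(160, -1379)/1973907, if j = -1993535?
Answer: 1800356610269/787010538249 ≈ 2.2876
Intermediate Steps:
S(s, V) = -4*s (S(s, V) = s*(-4) = -4*s)
-4561035/j + S(160, -1379)/1973907 = -4561035/(-1993535) - 4*160/1973907 = -4561035*(-1/1993535) - 640*1/1973907 = 912207/398707 - 640/1973907 = 1800356610269/787010538249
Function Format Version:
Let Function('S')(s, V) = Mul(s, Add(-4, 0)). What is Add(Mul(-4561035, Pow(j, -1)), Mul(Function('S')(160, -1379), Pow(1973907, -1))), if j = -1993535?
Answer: Rational(1800356610269, 787010538249) ≈ 2.2876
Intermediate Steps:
Function('S')(s, V) = Mul(-4, s) (Function('S')(s, V) = Mul(s, -4) = Mul(-4, s))
Add(Mul(-4561035, Pow(j, -1)), Mul(Function('S')(160, -1379), Pow(1973907, -1))) = Add(Mul(-4561035, Pow(-1993535, -1)), Mul(Mul(-4, 160), Pow(1973907, -1))) = Add(Mul(-4561035, Rational(-1, 1993535)), Mul(-640, Rational(1, 1973907))) = Add(Rational(912207, 398707), Rational(-640, 1973907)) = Rational(1800356610269, 787010538249)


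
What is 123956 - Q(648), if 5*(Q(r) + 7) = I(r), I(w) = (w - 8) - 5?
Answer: 123836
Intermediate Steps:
I(w) = -13 + w (I(w) = (-8 + w) - 5 = -13 + w)
Q(r) = -48/5 + r/5 (Q(r) = -7 + (-13 + r)/5 = -7 + (-13/5 + r/5) = -48/5 + r/5)
123956 - Q(648) = 123956 - (-48/5 + (⅕)*648) = 123956 - (-48/5 + 648/5) = 123956 - 1*120 = 123956 - 120 = 123836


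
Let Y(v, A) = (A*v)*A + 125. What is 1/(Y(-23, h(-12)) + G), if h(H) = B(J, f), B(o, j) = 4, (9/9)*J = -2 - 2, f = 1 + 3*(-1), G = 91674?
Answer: 1/91431 ≈ 1.0937e-5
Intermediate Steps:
f = -2 (f = 1 - 3 = -2)
J = -4 (J = -2 - 2 = -4)
h(H) = 4
Y(v, A) = 125 + v*A² (Y(v, A) = v*A² + 125 = 125 + v*A²)
1/(Y(-23, h(-12)) + G) = 1/((125 - 23*4²) + 91674) = 1/((125 - 23*16) + 91674) = 1/((125 - 368) + 91674) = 1/(-243 + 91674) = 1/91431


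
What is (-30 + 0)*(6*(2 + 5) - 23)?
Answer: -570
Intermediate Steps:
(-30 + 0)*(6*(2 + 5) - 23) = -30*(6*7 - 23) = -30*(42 - 23) = -30*19 = -570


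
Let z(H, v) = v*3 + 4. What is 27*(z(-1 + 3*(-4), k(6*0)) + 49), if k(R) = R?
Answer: 1431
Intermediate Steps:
z(H, v) = 4 + 3*v (z(H, v) = 3*v + 4 = 4 + 3*v)
27*(z(-1 + 3*(-4), k(6*0)) + 49) = 27*((4 + 3*(6*0)) + 49) = 27*((4 + 3*0) + 49) = 27*((4 + 0) + 49) = 27*(4 + 49) = 27*53 = 1431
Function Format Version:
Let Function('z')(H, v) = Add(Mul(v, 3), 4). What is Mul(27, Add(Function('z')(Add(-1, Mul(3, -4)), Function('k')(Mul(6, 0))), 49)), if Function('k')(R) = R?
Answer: 1431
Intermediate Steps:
Function('z')(H, v) = Add(4, Mul(3, v)) (Function('z')(H, v) = Add(Mul(3, v), 4) = Add(4, Mul(3, v)))
Mul(27, Add(Function('z')(Add(-1, Mul(3, -4)), Function('k')(Mul(6, 0))), 49)) = Mul(27, Add(Add(4, Mul(3, Mul(6, 0))), 49)) = Mul(27, Add(Add(4, Mul(3, 0)), 49)) = Mul(27, Add(Add(4, 0), 49)) = Mul(27, Add(4, 49)) = Mul(27, 53) = 1431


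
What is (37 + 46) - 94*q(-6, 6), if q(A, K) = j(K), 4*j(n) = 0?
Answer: 83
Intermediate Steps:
j(n) = 0 (j(n) = (1/4)*0 = 0)
q(A, K) = 0
(37 + 46) - 94*q(-6, 6) = (37 + 46) - 94*0 = 83 + 0 = 83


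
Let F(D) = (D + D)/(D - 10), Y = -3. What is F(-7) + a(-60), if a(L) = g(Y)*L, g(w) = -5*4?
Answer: 20414/17 ≈ 1200.8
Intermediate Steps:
g(w) = -20
F(D) = 2*D/(-10 + D) (F(D) = (2*D)/(-10 + D) = 2*D/(-10 + D))
a(L) = -20*L
F(-7) + a(-60) = 2*(-7)/(-10 - 7) - 20*(-60) = 2*(-7)/(-17) + 1200 = 2*(-7)*(-1/17) + 1200 = 14/17 + 1200 = 20414/17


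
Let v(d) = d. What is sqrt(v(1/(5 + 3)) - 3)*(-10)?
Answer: -5*I*sqrt(46)/2 ≈ -16.956*I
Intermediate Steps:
sqrt(v(1/(5 + 3)) - 3)*(-10) = sqrt(1/(5 + 3) - 3)*(-10) = sqrt(1/8 - 3)*(-10) = sqrt(-23/8)*(-10) = (I*sqrt(46)/4)*(-10) = -5*I*sqrt(46)/2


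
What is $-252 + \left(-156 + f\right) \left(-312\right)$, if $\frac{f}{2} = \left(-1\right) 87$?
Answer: $102708$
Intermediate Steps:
$f = -174$ ($f = 2 \left(\left(-1\right) 87\right) = 2 \left(-87\right) = -174$)
$-252 + \left(-156 + f\right) \left(-312\right) = -252 + \left(-156 - 174\right) \left(-312\right) = -252 - -102960 = -252 + 102960 = 102708$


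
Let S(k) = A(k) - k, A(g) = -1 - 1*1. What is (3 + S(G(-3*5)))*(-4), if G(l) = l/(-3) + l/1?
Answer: -44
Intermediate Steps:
A(g) = -2 (A(g) = -1 - 1 = -2)
G(l) = 2*l/3 (G(l) = l*(-⅓) + l*1 = -l/3 + l = 2*l/3)
S(k) = -2 - k
(3 + S(G(-3*5)))*(-4) = (3 + (-2 - 2*(-3*5)/3))*(-4) = (3 + (-2 - 2*(-15)/3))*(-4) = (3 + (-2 - 1*(-10)))*(-4) = (3 + (-2 + 10))*(-4) = (3 + 8)*(-4) = 11*(-4) = -44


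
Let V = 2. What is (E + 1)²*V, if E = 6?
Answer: 98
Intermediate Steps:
(E + 1)²*V = (6 + 1)²*2 = 7²*2 = 49*2 = 98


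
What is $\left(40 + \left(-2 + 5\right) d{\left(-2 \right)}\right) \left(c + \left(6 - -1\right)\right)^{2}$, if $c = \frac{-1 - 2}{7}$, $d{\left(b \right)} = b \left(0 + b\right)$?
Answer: $\frac{110032}{49} \approx 2245.6$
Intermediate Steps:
$d{\left(b \right)} = b^{2}$ ($d{\left(b \right)} = b b = b^{2}$)
$c = - \frac{3}{7}$ ($c = \left(-3\right) \frac{1}{7} = - \frac{3}{7} \approx -0.42857$)
$\left(40 + \left(-2 + 5\right) d{\left(-2 \right)}\right) \left(c + \left(6 - -1\right)\right)^{2} = \left(40 + \left(-2 + 5\right) \left(-2\right)^{2}\right) \left(- \frac{3}{7} + \left(6 - -1\right)\right)^{2} = \left(40 + 3 \cdot 4\right) \left(- \frac{3}{7} + \left(6 + 1\right)\right)^{2} = \left(40 + 12\right) \left(- \frac{3}{7} + 7\right)^{2} = 52 \left(\frac{46}{7}\right)^{2} = 52 \cdot \frac{2116}{49} = \frac{110032}{49}$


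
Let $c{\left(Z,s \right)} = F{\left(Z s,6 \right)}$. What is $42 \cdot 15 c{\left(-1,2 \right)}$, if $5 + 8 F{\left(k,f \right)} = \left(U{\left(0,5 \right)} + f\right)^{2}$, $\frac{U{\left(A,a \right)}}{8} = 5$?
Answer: $\frac{664965}{4} \approx 1.6624 \cdot 10^{5}$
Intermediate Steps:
$U{\left(A,a \right)} = 40$ ($U{\left(A,a \right)} = 8 \cdot 5 = 40$)
$F{\left(k,f \right)} = - \frac{5}{8} + \frac{\left(40 + f\right)^{2}}{8}$
$c{\left(Z,s \right)} = \frac{2111}{8}$ ($c{\left(Z,s \right)} = - \frac{5}{8} + \frac{\left(40 + 6\right)^{2}}{8} = - \frac{5}{8} + \frac{46^{2}}{8} = - \frac{5}{8} + \frac{1}{8} \cdot 2116 = - \frac{5}{8} + \frac{529}{2} = \frac{2111}{8}$)
$42 \cdot 15 c{\left(-1,2 \right)} = 42 \cdot 15 \cdot \frac{2111}{8} = 630 \cdot \frac{2111}{8} = \frac{664965}{4}$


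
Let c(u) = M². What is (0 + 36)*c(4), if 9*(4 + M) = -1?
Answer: 5476/9 ≈ 608.44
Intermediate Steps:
M = -37/9 (M = -4 + (⅑)*(-1) = -4 - ⅑ = -37/9 ≈ -4.1111)
c(u) = 1369/81 (c(u) = (-37/9)² = 1369/81)
(0 + 36)*c(4) = (0 + 36)*(1369/81) = 36*(1369/81) = 5476/9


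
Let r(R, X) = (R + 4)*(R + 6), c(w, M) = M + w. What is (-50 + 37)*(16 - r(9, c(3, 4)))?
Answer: 2327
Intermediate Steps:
r(R, X) = (4 + R)*(6 + R)
(-50 + 37)*(16 - r(9, c(3, 4))) = (-50 + 37)*(16 - (24 + 9² + 10*9)) = -13*(16 - (24 + 81 + 90)) = -13*(16 - 1*195) = -13*(16 - 195) = -13*(-179) = 2327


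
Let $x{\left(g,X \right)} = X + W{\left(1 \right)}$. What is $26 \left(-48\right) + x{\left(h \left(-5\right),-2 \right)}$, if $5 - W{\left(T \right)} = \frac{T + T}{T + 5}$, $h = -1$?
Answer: $- \frac{3736}{3} \approx -1245.3$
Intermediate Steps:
$W{\left(T \right)} = 5 - \frac{2 T}{5 + T}$ ($W{\left(T \right)} = 5 - \frac{T + T}{T + 5} = 5 - \frac{2 T}{5 + T}$)
$x{\left(g,X \right)} = \frac{14}{3} + X$ ($x{\left(g,X \right)} = X + \frac{25 + 3 \cdot 1}{5 + 1} = X + \frac{25 + 3}{6} = X + \frac{1}{6} \cdot 28 = X + \frac{14}{3} = \frac{14}{3} + X$)
$26 \left(-48\right) + x{\left(h \left(-5\right),-2 \right)} = 26 \left(-48\right) + \left(\frac{14}{3} - 2\right) = -1248 + \frac{8}{3} = - \frac{3736}{3}$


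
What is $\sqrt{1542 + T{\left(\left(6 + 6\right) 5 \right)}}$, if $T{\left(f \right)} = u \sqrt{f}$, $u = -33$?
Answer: $\sqrt{1542 - 66 \sqrt{15}} \approx 35.866$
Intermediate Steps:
$T{\left(f \right)} = - 33 \sqrt{f}$
$\sqrt{1542 + T{\left(\left(6 + 6\right) 5 \right)}} = \sqrt{1542 - 33 \sqrt{\left(6 + 6\right) 5}} = \sqrt{1542 - 33 \sqrt{12 \cdot 5}} = \sqrt{1542 - 33 \sqrt{60}} = \sqrt{1542 - 33 \cdot 2 \sqrt{15}} = \sqrt{1542 - 66 \sqrt{15}}$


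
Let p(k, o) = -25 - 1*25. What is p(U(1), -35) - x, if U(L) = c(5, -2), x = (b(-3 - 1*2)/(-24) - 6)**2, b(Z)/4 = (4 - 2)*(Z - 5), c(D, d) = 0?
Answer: -514/9 ≈ -57.111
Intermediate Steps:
b(Z) = -40 + 8*Z (b(Z) = 4*((4 - 2)*(Z - 5)) = 4*(2*(-5 + Z)) = 4*(-10 + 2*Z) = -40 + 8*Z)
x = 64/9 (x = ((-40 + 8*(-3 - 1*2))/(-24) - 6)**2 = ((-40 + 8*(-3 - 2))*(-1/24) - 6)**2 = ((-40 + 8*(-5))*(-1/24) - 6)**2 = ((-40 - 40)*(-1/24) - 6)**2 = (-80*(-1/24) - 6)**2 = (10/3 - 6)**2 = (-8/3)**2 = 64/9 ≈ 7.1111)
U(L) = 0
p(k, o) = -50 (p(k, o) = -25 - 25 = -50)
p(U(1), -35) - x = -50 - 1*64/9 = -50 - 64/9 = -514/9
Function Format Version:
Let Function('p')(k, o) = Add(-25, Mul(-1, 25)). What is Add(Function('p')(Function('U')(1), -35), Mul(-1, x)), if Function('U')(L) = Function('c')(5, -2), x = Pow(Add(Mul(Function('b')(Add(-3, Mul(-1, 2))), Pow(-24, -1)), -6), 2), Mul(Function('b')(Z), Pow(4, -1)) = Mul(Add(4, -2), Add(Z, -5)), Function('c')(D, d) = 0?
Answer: Rational(-514, 9) ≈ -57.111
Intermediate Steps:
Function('b')(Z) = Add(-40, Mul(8, Z)) (Function('b')(Z) = Mul(4, Mul(Add(4, -2), Add(Z, -5))) = Mul(4, Mul(2, Add(-5, Z))) = Mul(4, Add(-10, Mul(2, Z))) = Add(-40, Mul(8, Z)))
x = Rational(64, 9) (x = Pow(Add(Mul(Add(-40, Mul(8, Add(-3, Mul(-1, 2)))), Pow(-24, -1)), -6), 2) = Pow(Add(Mul(Add(-40, Mul(8, Add(-3, -2))), Rational(-1, 24)), -6), 2) = Pow(Add(Mul(Add(-40, Mul(8, -5)), Rational(-1, 24)), -6), 2) = Pow(Add(Mul(Add(-40, -40), Rational(-1, 24)), -6), 2) = Pow(Add(Mul(-80, Rational(-1, 24)), -6), 2) = Pow(Add(Rational(10, 3), -6), 2) = Pow(Rational(-8, 3), 2) = Rational(64, 9) ≈ 7.1111)
Function('U')(L) = 0
Function('p')(k, o) = -50 (Function('p')(k, o) = Add(-25, -25) = -50)
Add(Function('p')(Function('U')(1), -35), Mul(-1, x)) = Add(-50, Mul(-1, Rational(64, 9))) = Add(-50, Rational(-64, 9)) = Rational(-514, 9)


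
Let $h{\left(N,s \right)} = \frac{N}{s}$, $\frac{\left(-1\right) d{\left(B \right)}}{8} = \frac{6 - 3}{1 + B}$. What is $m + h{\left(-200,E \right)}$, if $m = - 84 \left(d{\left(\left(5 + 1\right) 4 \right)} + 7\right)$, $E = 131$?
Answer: $- \frac{1666604}{3275} \approx -508.89$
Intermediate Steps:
$d{\left(B \right)} = - \frac{24}{1 + B}$ ($d{\left(B \right)} = - 8 \frac{6 - 3}{1 + B} = - 8 \frac{3}{1 + B} = - \frac{24}{1 + B}$)
$m = - \frac{12684}{25}$ ($m = - 84 \left(- \frac{24}{1 + \left(5 + 1\right) 4} + 7\right) = - 84 \left(- \frac{24}{1 + 6 \cdot 4} + 7\right) = - 84 \left(- \frac{24}{1 + 24} + 7\right) = - 84 \left(- \frac{24}{25} + 7\right) = \left(-84\right) \frac{151}{25} = - \frac{12684}{25} \approx -507.36$)
$m + h{\left(-200,E \right)} = - \frac{12684}{25} - \frac{200}{131} = - \frac{1666604}{3275}$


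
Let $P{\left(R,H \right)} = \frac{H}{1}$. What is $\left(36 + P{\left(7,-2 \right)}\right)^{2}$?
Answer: $1156$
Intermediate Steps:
$P{\left(R,H \right)} = H$ ($P{\left(R,H \right)} = H 1 = H$)
$\left(36 + P{\left(7,-2 \right)}\right)^{2} = \left(36 - 2\right)^{2} = 34^{2} = 1156$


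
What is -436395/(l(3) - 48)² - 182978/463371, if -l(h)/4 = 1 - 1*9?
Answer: -202259629913/118622976 ≈ -1705.1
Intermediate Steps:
l(h) = 32 (l(h) = -4*(1 - 1*9) = -4*(1 - 9) = -4*(-8) = 32)
-436395/(l(3) - 48)² - 182978/463371 = -436395/(32 - 48)² - 182978/463371 = -436395/((-16)²) - 182978*1/463371 = -436395/256 - 182978/463371 = -202259629913/118622976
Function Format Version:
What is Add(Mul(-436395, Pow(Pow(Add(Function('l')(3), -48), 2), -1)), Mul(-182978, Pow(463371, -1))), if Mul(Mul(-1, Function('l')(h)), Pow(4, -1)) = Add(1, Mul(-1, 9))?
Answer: Rational(-202259629913, 118622976) ≈ -1705.1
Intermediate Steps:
Function('l')(h) = 32 (Function('l')(h) = Mul(-4, Add(1, Mul(-1, 9))) = Mul(-4, Add(1, -9)) = Mul(-4, -8) = 32)
Add(Mul(-436395, Pow(Pow(Add(Function('l')(3), -48), 2), -1)), Mul(-182978, Pow(463371, -1))) = Add(Mul(-436395, Pow(Pow(Add(32, -48), 2), -1)), Mul(-182978, Pow(463371, -1))) = Add(Mul(-436395, Pow(Pow(-16, 2), -1)), Mul(-182978, Rational(1, 463371))) = Add(Mul(-436395, Pow(256, -1)), Rational(-182978, 463371)) = Add(Mul(-436395, Rational(1, 256)), Rational(-182978, 463371)) = Add(Rational(-436395, 256), Rational(-182978, 463371)) = Rational(-202259629913, 118622976)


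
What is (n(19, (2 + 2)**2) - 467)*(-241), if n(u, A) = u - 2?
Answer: 108450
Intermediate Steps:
n(u, A) = -2 + u
(n(19, (2 + 2)**2) - 467)*(-241) = ((-2 + 19) - 467)*(-241) = (17 - 467)*(-241) = -450*(-241) = 108450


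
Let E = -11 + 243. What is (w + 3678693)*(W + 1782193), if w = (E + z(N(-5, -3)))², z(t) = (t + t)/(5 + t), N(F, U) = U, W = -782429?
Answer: 3730253452376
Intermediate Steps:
z(t) = 2*t/(5 + t) (z(t) = (2*t)/(5 + t) = 2*t/(5 + t))
E = 232
w = 52441 (w = (232 + 2*(-3)/(5 - 3))² = (232 + 2*(-3)/2)² = (232 + 2*(-3)*(½))² = (232 - 3)² = 229² = 52441)
(w + 3678693)*(W + 1782193) = (52441 + 3678693)*(-782429 + 1782193) = 3731134*999764 = 3730253452376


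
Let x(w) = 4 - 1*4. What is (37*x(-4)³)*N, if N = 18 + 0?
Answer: 0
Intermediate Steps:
x(w) = 0 (x(w) = 4 - 4 = 0)
N = 18
(37*x(-4)³)*N = (37*0³)*18 = (37*0)*18 = 0*18 = 0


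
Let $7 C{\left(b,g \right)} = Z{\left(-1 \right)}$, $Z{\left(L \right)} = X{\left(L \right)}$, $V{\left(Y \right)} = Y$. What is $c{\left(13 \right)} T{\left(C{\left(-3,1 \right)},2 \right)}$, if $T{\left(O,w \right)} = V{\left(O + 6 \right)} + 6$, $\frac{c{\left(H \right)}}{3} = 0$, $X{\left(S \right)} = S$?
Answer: $0$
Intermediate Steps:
$Z{\left(L \right)} = L$
$C{\left(b,g \right)} = - \frac{1}{7}$ ($C{\left(b,g \right)} = \frac{1}{7} \left(-1\right) = - \frac{1}{7}$)
$c{\left(H \right)} = 0$ ($c{\left(H \right)} = 3 \cdot 0 = 0$)
$T{\left(O,w \right)} = 12 + O$ ($T{\left(O,w \right)} = \left(O + 6\right) + 6 = \left(6 + O\right) + 6 = 12 + O$)
$c{\left(13 \right)} T{\left(C{\left(-3,1 \right)},2 \right)} = 0 \left(12 - \frac{1}{7}\right) = 0 \cdot \frac{83}{7} = 0$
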